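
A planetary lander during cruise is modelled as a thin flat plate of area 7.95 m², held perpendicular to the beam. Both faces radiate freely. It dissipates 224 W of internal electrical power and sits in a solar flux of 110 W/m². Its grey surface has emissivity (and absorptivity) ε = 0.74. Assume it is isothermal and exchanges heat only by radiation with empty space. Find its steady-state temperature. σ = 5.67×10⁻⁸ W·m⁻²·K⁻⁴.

T ≈ 190 K

At steady state, absorbed solar power + internal power = radiated power.
Absorbed: α·S·A_cross = 0.74·110·7.950 = 647.1 W (cross-section A).
Total input = 647.1 + 224 = 871.1 W.
Radiated: εσ·A_surf·T⁴ with A_surf = 2A = 15.90 m².
T⁴ = 871.1/(0.74·5.67×10⁻⁸·15.90) = 1.306×10⁹ K⁴.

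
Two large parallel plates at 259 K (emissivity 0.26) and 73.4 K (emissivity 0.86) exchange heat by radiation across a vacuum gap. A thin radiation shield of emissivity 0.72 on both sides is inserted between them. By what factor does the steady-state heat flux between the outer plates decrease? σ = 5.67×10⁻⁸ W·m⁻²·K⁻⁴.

factor ≈ 1.44

Without shield: q₀ = σΔ(T⁴)/(1/ε₁+1/ε₂−1) with denominator 4.009.
With shield the two gaps are in series; the resistances add: (1/ε₁+1/ε_s−1)+(1/ε_s+1/ε₂−1) = 4.235+1.552 = 5.787.
Heat-flux ratio q₀/q = 5.787/4.009.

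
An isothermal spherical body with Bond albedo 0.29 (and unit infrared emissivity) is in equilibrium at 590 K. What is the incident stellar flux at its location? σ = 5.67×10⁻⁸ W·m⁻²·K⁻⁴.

(1−a)S·πr² = σ·4πr²·T⁴ ⇒ S = 4σT⁴/(1−a).
S = 4·5.67×10⁻⁸·1.212×10¹¹/0.710.

S ≈ 38700 W/m²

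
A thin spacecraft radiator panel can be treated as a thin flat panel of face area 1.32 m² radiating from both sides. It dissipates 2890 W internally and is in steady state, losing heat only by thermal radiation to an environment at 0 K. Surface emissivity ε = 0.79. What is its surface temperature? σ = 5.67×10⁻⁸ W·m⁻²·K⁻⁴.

Steady state: internal power = radiated power, P = εσA T⁴.
Radiating area A = 2·1.32 = 2.640 m².
T⁴ = P/(εσA) = 2890/(0.79·5.67×10⁻⁸·2.640) = 2.444×10¹⁰ K⁴.
T = (2.444×10¹⁰)^(1/4).

T ≈ 395 K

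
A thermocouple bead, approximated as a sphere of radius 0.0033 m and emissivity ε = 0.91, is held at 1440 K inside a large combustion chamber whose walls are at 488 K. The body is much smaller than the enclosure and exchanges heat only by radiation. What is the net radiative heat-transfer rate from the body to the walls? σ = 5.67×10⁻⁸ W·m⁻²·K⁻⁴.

For a small grey body in a large enclosure: P_net = εσA(T_body⁴ − T_wall⁴).
A = 4πr² = 1.368×10⁻⁴ m²; T_body⁴ − T_wall⁴ = 4.300×10¹² − 5.671×10¹⁰ = 4.243×10¹² K⁴.
|P_net| = 0.91·5.67×10⁻⁸·1.368×10⁻⁴·4.243×10¹².

P_net ≈ 30.0 W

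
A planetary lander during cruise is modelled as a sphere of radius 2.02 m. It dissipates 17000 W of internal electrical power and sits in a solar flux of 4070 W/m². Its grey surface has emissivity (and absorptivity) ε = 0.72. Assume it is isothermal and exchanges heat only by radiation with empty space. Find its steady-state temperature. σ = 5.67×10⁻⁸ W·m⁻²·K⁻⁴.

At steady state, absorbed solar power + internal power = radiated power.
Absorbed: α·S·A_cross = 0.72·4070·12.82 = 37560 W (cross-section πr²).
Total input = 37560 + 17000 = 54560 W.
Radiated: εσ·A_surf·T⁴ with A_surf = 4πr² = 51.28 m².
T⁴ = 54560/(0.72·5.67×10⁻⁸·51.28) = 2.607×10¹⁰ K⁴.

T ≈ 402 K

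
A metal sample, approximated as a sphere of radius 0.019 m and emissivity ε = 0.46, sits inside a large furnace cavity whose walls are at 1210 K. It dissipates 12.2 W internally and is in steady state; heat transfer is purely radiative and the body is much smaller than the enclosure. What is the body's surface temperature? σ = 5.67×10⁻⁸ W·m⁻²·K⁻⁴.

For a small grey body in a large enclosure, net radiated power = εσA(T⁴ − T_w⁴).
Steady state: P = εσA(T⁴ − T_w⁴) with A = 4πr² = 0.004536 m².
T⁴ = P/(εσA) + T_w⁴ = 12.2/(0.46·5.67×10⁻⁸·0.004536) + (1210)⁴
    = 1.031×10¹¹ + 2.144×10¹² = 2.247×10¹² K⁴.

T ≈ 1220 K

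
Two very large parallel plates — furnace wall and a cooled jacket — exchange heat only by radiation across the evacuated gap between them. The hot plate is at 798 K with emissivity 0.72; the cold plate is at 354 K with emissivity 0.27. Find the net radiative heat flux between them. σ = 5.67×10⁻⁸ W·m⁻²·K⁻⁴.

q ≈ 5400 W/m²

For two infinite grey parallel plates, q = σ(T₁⁴ − T₂⁴)/(1/ε₁ + 1/ε₂ − 1).
T₁⁴ − T₂⁴ = 4.055×10¹¹ − 1.570×10¹⁰ = 3.898×10¹¹ K⁴.
1/ε₁ + 1/ε₂ − 1 = 1.389 + 3.704 − 1 = 4.093.
q = 5.67×10⁻⁸ × 3.898×10¹¹ / 4.093.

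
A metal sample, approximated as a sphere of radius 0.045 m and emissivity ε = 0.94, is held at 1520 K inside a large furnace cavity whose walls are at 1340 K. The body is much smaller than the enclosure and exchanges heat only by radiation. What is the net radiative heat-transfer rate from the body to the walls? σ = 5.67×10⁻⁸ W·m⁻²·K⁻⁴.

For a small grey body in a large enclosure: P_net = εσA(T_body⁴ − T_wall⁴).
A = 4πr² = 0.02545 m²; T_body⁴ − T_wall⁴ = 5.338×10¹² − 3.224×10¹² = 2.114×10¹² K⁴.
|P_net| = 0.94·5.67×10⁻⁸·0.02545·2.114×10¹².

P_net ≈ 2870 W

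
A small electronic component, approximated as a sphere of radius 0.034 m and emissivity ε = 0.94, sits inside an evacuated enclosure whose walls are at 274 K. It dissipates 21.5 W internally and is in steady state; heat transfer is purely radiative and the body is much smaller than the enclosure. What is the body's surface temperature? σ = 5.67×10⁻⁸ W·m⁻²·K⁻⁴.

For a small grey body in a large enclosure, net radiated power = εσA(T⁴ − T_w⁴).
Steady state: P = εσA(T⁴ − T_w⁴) with A = 4πr² = 0.01453 m².
T⁴ = P/(εσA) + T_w⁴ = 21.5/(0.94·5.67×10⁻⁸·0.01453) + (274)⁴
    = 2.777×10¹⁰ + 5.636×10⁹ = 3.341×10¹⁰ K⁴.

T ≈ 428 K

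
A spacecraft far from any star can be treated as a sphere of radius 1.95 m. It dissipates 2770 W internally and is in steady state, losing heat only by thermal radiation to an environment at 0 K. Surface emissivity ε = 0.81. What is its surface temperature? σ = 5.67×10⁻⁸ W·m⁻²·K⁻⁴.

T ≈ 188 K

Steady state: internal power = radiated power, P = εσA T⁴.
Radiating area A = 4πr² = 47.78 m².
T⁴ = P/(εσA) = 2770/(0.81·5.67×10⁻⁸·47.78) = 1.262×10⁹ K⁴.
T = (1.262×10⁹)^(1/4).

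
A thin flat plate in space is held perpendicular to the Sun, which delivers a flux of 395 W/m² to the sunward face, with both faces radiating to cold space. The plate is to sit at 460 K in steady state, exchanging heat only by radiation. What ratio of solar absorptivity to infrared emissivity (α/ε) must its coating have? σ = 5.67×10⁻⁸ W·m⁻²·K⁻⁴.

Balance: αS·A = εσ·2A·T⁴ ⇒ α/ε = 2σT⁴/S.
α/ε = 2·5.67×10⁻⁸·(460)⁴/395 = 2·5.67×10⁻⁸·4.477×10¹⁰/395.

α/ε ≈ 12.9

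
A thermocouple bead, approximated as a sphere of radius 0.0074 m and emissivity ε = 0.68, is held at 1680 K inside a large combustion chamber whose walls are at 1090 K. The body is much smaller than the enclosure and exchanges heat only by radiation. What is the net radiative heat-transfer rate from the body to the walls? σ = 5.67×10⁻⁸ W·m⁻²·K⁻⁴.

For a small grey body in a large enclosure: P_net = εσA(T_body⁴ − T_wall⁴).
A = 4πr² = 6.881×10⁻⁴ m²; T_body⁴ − T_wall⁴ = 7.966×10¹² − 1.412×10¹² = 6.554×10¹² K⁴.
|P_net| = 0.68·5.67×10⁻⁸·6.881×10⁻⁴·6.554×10¹².

P_net ≈ 174 W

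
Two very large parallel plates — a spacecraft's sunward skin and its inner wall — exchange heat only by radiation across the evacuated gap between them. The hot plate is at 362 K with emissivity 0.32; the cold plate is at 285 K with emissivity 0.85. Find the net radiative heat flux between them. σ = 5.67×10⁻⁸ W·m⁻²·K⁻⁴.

q ≈ 182 W/m²

For two infinite grey parallel plates, q = σ(T₁⁴ − T₂⁴)/(1/ε₁ + 1/ε₂ − 1).
T₁⁴ − T₂⁴ = 1.717×10¹⁰ − 6.598×10⁹ = 1.058×10¹⁰ K⁴.
1/ε₁ + 1/ε₂ − 1 = 3.125 + 1.176 − 1 = 3.301.
q = 5.67×10⁻⁸ × 1.058×10¹⁰ / 3.301.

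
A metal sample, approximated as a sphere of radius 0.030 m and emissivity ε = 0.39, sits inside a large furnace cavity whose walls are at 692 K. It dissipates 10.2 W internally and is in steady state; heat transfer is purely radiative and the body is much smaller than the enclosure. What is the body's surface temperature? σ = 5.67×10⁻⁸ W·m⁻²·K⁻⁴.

For a small grey body in a large enclosure, net radiated power = εσA(T⁴ − T_w⁴).
Steady state: P = εσA(T⁴ − T_w⁴) with A = 4πr² = 0.01131 m².
T⁴ = P/(εσA) + T_w⁴ = 10.2/(0.39·5.67×10⁻⁸·0.01131) + (692)⁴
    = 4.078×10¹⁰ + 2.293×10¹¹ = 2.701×10¹¹ K⁴.

T ≈ 721 K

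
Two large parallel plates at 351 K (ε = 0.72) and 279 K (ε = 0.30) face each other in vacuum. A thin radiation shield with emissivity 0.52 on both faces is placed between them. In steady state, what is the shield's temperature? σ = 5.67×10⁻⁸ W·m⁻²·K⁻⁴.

In steady state the net flux on the hot side equals that on the cold side.
σ(T₁⁴−T_s⁴)/D₁ = σ(T_s⁴−T₂⁴)/D₂, with D₁ = 1/ε₁+1/ε_s−1 = 2.312, D₂ = 1/ε_s+1/ε₂−1 = 4.256.
Solve for T_s⁴: T_s⁴ = (D₂·T₁⁴ + D₁·T₂⁴)/(D₁+D₂) = 1.197×10¹⁰ K⁴.

T_s ≈ 331 K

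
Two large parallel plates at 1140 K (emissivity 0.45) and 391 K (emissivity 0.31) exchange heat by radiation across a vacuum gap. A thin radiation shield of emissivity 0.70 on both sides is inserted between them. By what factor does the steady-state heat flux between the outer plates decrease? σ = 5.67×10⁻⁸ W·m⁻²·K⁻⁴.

factor ≈ 1.42

Without shield: q₀ = σΔ(T⁴)/(1/ε₁+1/ε₂−1) with denominator 4.448.
With shield the two gaps are in series; the resistances add: (1/ε₁+1/ε_s−1)+(1/ε_s+1/ε₂−1) = 2.651+3.654 = 6.305.
Heat-flux ratio q₀/q = 6.305/4.448.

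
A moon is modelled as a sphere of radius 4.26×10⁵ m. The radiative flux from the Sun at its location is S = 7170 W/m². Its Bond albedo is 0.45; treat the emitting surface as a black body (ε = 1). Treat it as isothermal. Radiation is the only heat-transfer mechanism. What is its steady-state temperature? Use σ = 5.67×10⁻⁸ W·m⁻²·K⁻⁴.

T ≈ 363 K

At equilibrium, absorbed power = emitted power.
Absorbing cross-section = πr² = 5.701×10¹¹ m²; emitting surface = 4πr² = 2.280×10¹² m² (ratio 4).
(1−a)S·A_cross = εσ·A_surf·T⁴  ⇒  T⁴ = (1−a)S/(4σ).
T⁴ = 0.550·7170/(4·5.67×10⁻⁸) = 1.739×10¹⁰ K⁴.
T = (1.739×10¹⁰)^(1/4).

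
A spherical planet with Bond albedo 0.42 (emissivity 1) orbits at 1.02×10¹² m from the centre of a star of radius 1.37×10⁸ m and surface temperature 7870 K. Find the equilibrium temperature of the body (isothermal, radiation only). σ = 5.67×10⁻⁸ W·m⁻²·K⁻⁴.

The star's surface emits σT_*⁴; at distance d the flux is S = σT_*⁴(R_*/d)².
S = 5.67×10⁻⁸·(7870)⁴·(1.37×10⁸/1.02×10¹²)² = 3.924 W/m².
For an isothermal sphere T⁴ = (1−a)S/(4σ) = 1.003×10⁷ K⁴.

T ≈ 56.3 K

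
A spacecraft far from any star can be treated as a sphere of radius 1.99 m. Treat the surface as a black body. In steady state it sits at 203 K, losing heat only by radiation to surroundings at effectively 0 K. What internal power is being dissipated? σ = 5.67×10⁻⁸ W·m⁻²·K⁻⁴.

Steady state: P = εσA T⁴.
A = 4πr² = 49.76 m²; T⁴ = (203)⁴ = 1.698×10⁹ K⁴.
P = 1.0 × 5.67×10⁻⁸ × 49.76 × 1.698×10⁹.

P ≈ 4790 W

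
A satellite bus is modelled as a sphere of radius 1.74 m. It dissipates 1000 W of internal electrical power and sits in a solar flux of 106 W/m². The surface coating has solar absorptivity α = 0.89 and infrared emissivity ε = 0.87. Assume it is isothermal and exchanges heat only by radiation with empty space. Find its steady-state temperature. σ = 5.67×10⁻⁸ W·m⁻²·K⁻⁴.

T ≈ 178 K

At steady state, absorbed solar power + internal power = radiated power.
Absorbed: α·S·A_cross = 0.89·106·9.511 = 897.3 W (cross-section πr²).
Total input = 897.3 + 1000 = 1897 W.
Radiated: εσ·A_surf·T⁴ with A_surf = 4πr² = 38.05 m².
T⁴ = 1897/(0.87·5.67×10⁻⁸·38.05) = 1.011×10⁹ K⁴.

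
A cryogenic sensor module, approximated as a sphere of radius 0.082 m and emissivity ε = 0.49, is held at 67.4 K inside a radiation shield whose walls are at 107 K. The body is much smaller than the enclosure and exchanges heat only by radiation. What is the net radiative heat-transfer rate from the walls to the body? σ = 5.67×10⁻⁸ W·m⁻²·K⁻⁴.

For a small grey body in a large enclosure: P_net = εσA(T_body⁴ − T_wall⁴).
A = 4πr² = 0.08450 m²; T_body⁴ − T_wall⁴ = 2.064×10⁷ − 1.311×10⁸ = -1.104×10⁸ K⁴.
|P_net| = 0.49·5.67×10⁻⁸·0.08450·1.104×10⁸.

P_net ≈ 0.259 W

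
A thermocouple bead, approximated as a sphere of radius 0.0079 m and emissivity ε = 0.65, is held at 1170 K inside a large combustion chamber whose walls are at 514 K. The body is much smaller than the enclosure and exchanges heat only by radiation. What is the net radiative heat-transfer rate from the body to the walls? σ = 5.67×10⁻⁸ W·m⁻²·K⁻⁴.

P_net ≈ 52.1 W

For a small grey body in a large enclosure: P_net = εσA(T_body⁴ − T_wall⁴).
A = 4πr² = 7.843×10⁻⁴ m²; T_body⁴ − T_wall⁴ = 1.874×10¹² − 6.980×10¹⁰ = 1.804×10¹² K⁴.
|P_net| = 0.65·5.67×10⁻⁸·7.843×10⁻⁴·1.804×10¹².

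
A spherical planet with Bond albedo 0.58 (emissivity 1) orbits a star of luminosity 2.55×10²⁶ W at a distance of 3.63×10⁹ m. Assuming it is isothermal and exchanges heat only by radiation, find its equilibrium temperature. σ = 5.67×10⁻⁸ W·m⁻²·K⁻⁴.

T ≈ 1300 K

First find the stellar flux at distance d: S = L/(4πd²) = 2.55×10²⁶/(4π·(3.63×10⁹)²) = 1.540×10⁶ W/m².
For an isothermal sphere, absorbed (1−a)S·πr² = emitted σ·4πr²·T⁴, so T⁴ = (1−a)S/(4σ).
T⁴ = 0.420·1.540×10⁶/(4·5.67×10⁻⁸) = 2.852×10¹² K⁴.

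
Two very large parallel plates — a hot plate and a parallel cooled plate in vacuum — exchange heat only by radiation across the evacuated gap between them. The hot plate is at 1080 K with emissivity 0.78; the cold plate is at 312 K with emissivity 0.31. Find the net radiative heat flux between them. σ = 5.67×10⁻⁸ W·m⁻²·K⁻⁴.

For two infinite grey parallel plates, q = σ(T₁⁴ − T₂⁴)/(1/ε₁ + 1/ε₂ − 1).
T₁⁴ − T₂⁴ = 1.360×10¹² − 9.476×10⁹ = 1.351×10¹² K⁴.
1/ε₁ + 1/ε₂ − 1 = 1.282 + 3.226 − 1 = 3.508.
q = 5.67×10⁻⁸ × 1.351×10¹² / 3.508.

q ≈ 21800 W/m²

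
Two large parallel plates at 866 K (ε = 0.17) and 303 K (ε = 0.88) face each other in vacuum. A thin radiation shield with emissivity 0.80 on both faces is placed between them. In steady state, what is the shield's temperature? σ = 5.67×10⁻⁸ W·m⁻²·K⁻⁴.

T_s ≈ 577 K

In steady state the net flux on the hot side equals that on the cold side.
σ(T₁⁴−T_s⁴)/D₁ = σ(T_s⁴−T₂⁴)/D₂, with D₁ = 1/ε₁+1/ε_s−1 = 6.132, D₂ = 1/ε_s+1/ε₂−1 = 1.386.
Solve for T_s⁴: T_s⁴ = (D₂·T₁⁴ + D₁·T₂⁴)/(D₁+D₂) = 1.106×10¹¹ K⁴.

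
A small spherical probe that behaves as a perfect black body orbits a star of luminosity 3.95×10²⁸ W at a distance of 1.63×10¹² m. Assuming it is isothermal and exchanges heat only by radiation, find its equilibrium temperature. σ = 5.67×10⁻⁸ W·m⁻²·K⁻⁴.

First find the stellar flux at distance d: S = L/(4πd²) = 3.95×10²⁸/(4π·(1.63×10¹²)²) = 1183 W/m².
For an isothermal sphere, absorbed (1−a)S·πr² = emitted σ·4πr²·T⁴, so T⁴ = (1−a)S/(4σ).
T⁴ = 1.00·1183/(4·5.67×10⁻⁸) = 5.216×10⁹ K⁴.

T ≈ 269 K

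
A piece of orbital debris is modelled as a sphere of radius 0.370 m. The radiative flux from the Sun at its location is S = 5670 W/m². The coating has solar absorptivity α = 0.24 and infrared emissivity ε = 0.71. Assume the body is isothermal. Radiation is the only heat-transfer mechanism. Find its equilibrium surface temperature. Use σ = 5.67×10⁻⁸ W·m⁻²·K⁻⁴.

At equilibrium, absorbed power = emitted power.
Absorbing cross-section = πr² = 0.4301 m²; emitting surface = 4πr² = 1.720 m² (ratio 4).
αS·A_cross = εσ·A_surf·T⁴  ⇒  T⁴ = αS/(ε·4σ).
T⁴ = 0.240·5670/(0.71·4·5.67×10⁻⁸) = 8.451×10⁹ K⁴.
T = (8.451×10⁹)^(1/4).

T ≈ 303 K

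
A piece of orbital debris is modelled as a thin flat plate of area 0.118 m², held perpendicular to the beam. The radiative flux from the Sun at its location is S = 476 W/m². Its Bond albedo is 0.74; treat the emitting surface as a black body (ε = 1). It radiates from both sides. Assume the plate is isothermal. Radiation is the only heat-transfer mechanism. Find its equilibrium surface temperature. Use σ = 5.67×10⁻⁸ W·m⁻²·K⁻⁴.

T ≈ 182 K

At equilibrium, absorbed power = emitted power.
Absorbing cross-section = A = 0.1180 m²; emitting surface = 2A = 0.2360 m² (ratio 2).
(1−a)S·A_cross = εσ·A_surf·T⁴  ⇒  T⁴ = (1−a)S/(2σ).
T⁴ = 0.260·476/(2·5.67×10⁻⁸) = 1.091×10⁹ K⁴.
T = (1.091×10⁹)^(1/4).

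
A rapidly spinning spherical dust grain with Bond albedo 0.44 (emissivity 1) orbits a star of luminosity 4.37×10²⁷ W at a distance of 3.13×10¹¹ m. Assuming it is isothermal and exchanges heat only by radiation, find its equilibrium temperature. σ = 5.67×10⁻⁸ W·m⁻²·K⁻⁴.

T ≈ 306 K

First find the stellar flux at distance d: S = L/(4πd²) = 4.37×10²⁷/(4π·(3.13×10¹¹)²) = 3550 W/m².
For an isothermal sphere, absorbed (1−a)S·πr² = emitted σ·4πr²·T⁴, so T⁴ = (1−a)S/(4σ).
T⁴ = 0.560·3550/(4·5.67×10⁻⁸) = 8.765×10⁹ K⁴.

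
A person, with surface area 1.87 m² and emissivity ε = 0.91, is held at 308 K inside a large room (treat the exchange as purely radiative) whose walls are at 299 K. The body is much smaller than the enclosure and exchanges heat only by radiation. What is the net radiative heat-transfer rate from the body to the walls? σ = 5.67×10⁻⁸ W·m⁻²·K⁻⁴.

For a small grey body in a large enclosure: P_net = εσA(T_body⁴ − T_wall⁴).
A = 1.87 m²; T_body⁴ − T_wall⁴ = 8.999×10⁹ − 7.993×10⁹ = 1.007×10⁹ K⁴.
|P_net| = 0.91·5.67×10⁻⁸·1.870·1.007×10⁹.

P_net ≈ 97.1 W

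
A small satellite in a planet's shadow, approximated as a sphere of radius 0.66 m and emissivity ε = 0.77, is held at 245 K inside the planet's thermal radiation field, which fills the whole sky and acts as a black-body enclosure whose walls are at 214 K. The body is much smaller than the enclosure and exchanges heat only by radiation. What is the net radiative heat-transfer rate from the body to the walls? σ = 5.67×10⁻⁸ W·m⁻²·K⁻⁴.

P_net ≈ 360 W

For a small grey body in a large enclosure: P_net = εσA(T_body⁴ − T_wall⁴).
A = 4πr² = 5.474 m²; T_body⁴ − T_wall⁴ = 3.603×10⁹ − 2.097×10⁹ = 1.506×10⁹ K⁴.
|P_net| = 0.77·5.67×10⁻⁸·5.474·1.506×10⁹.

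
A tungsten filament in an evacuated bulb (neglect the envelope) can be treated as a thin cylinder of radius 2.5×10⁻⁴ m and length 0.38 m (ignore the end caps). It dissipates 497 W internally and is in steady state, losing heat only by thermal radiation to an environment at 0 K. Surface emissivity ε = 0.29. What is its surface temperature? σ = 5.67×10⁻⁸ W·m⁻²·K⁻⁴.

T ≈ 2670 K

Steady state: internal power = radiated power, P = εσA T⁴.
Radiating area A = 2πrL = 5.969×10⁻⁴ m².
T⁴ = P/(εσA) = 497/(0.29·5.67×10⁻⁸·5.969×10⁻⁴) = 5.064×10¹³ K⁴.
T = (5.064×10¹³)^(1/4).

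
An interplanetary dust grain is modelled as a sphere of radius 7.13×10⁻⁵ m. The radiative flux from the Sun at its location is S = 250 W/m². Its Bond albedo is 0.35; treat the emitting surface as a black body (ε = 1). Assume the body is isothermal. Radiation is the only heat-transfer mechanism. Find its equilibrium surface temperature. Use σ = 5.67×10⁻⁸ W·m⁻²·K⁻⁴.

T ≈ 164 K

At equilibrium, absorbed power = emitted power.
Absorbing cross-section = πr² = 1.597×10⁻⁸ m²; emitting surface = 4πr² = 6.388×10⁻⁸ m² (ratio 4).
(1−a)S·A_cross = εσ·A_surf·T⁴  ⇒  T⁴ = (1−a)S/(4σ).
T⁴ = 0.650·250/(4·5.67×10⁻⁸) = 7.165×10⁸ K⁴.
T = (7.165×10⁸)^(1/4).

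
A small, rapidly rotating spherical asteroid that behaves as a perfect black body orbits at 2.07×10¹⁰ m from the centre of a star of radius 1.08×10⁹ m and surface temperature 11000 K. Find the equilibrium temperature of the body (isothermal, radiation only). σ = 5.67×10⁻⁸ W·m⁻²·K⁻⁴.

T ≈ 1780 K

The star's surface emits σT_*⁴; at distance d the flux is S = σT_*⁴(R_*/d)².
S = 5.67×10⁻⁸·(11000)⁴·(1.08×10⁹/2.07×10¹⁰)² = 2.260×10⁶ W/m².
For an isothermal sphere T⁴ = (1−a)S/(4σ) = 9.964×10¹² K⁴.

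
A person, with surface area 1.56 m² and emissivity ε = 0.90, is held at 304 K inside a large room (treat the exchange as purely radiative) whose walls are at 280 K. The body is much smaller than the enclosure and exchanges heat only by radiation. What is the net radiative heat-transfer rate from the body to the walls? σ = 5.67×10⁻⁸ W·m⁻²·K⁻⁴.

For a small grey body in a large enclosure: P_net = εσA(T_body⁴ − T_wall⁴).
A = 1.56 m²; T_body⁴ − T_wall⁴ = 8.541×10⁹ − 6.147×10⁹ = 2.394×10⁹ K⁴.
|P_net| = 0.90·5.67×10⁻⁸·1.560·2.394×10⁹.

P_net ≈ 191 W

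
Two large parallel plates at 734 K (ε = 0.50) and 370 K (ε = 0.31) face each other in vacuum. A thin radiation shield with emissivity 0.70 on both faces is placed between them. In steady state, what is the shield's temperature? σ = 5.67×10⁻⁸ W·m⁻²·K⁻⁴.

In steady state the net flux on the hot side equals that on the cold side.
σ(T₁⁴−T_s⁴)/D₁ = σ(T_s⁴−T₂⁴)/D₂, with D₁ = 1/ε₁+1/ε_s−1 = 2.429, D₂ = 1/ε_s+1/ε₂−1 = 3.654.
Solve for T_s⁴: T_s⁴ = (D₂·T₁⁴ + D₁·T₂⁴)/(D₁+D₂) = 1.819×10¹¹ K⁴.

T_s ≈ 653 K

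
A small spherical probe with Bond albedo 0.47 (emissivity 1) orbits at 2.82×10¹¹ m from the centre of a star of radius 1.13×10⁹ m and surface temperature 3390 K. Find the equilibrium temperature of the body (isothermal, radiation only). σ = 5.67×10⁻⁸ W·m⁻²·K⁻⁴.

The star's surface emits σT_*⁴; at distance d the flux is S = σT_*⁴(R_*/d)².
S = 5.67×10⁻⁸·(3390)⁴·(1.13×10⁹/2.82×10¹¹)² = 120.2 W/m².
For an isothermal sphere T⁴ = (1−a)S/(4σ) = 2.810×10⁸ K⁴.

T ≈ 129 K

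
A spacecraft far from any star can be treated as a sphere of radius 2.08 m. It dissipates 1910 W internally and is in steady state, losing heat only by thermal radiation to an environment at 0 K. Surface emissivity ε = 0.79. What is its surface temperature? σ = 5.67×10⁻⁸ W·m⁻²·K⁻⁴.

Steady state: internal power = radiated power, P = εσA T⁴.
Radiating area A = 4πr² = 54.37 m².
T⁴ = P/(εσA) = 1910/(0.79·5.67×10⁻⁸·54.37) = 7.843×10⁸ K⁴.
T = (7.843×10⁸)^(1/4).

T ≈ 167 K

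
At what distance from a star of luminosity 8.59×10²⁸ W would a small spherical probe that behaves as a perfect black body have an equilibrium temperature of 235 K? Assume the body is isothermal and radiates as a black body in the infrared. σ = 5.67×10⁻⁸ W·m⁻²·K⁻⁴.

d ≈ 3.14×10¹² m

For an isothermal black-emitting sphere, (1−a)S·πr² = σ·4πr²·T⁴ ⇒ S = 4σT⁴/(1−a).
S = 4·5.67×10⁻⁸·(235)⁴/1.00 = 691.7 W/m².
Flux falls as S = L/(4πd²), so d = √(L/(4πS)) = √(8.59×10²⁸/(4π·691.7)).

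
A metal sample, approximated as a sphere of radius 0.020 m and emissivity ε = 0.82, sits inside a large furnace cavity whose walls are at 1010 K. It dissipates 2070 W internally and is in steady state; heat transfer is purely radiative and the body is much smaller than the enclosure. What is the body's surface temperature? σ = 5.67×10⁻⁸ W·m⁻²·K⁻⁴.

T ≈ 1770 K

For a small grey body in a large enclosure, net radiated power = εσA(T⁴ − T_w⁴).
Steady state: P = εσA(T⁴ − T_w⁴) with A = 4πr² = 0.005027 m².
T⁴ = P/(εσA) + T_w⁴ = 2070/(0.82·5.67×10⁻⁸·0.005027) + (1010)⁴
    = 8.857×10¹² + 1.041×10¹² = 9.898×10¹² K⁴.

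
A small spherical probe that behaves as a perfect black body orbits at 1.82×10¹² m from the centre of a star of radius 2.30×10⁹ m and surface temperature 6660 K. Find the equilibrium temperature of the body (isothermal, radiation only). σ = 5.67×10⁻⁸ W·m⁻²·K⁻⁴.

T ≈ 167 K

The star's surface emits σT_*⁴; at distance d the flux is S = σT_*⁴(R_*/d)².
S = 5.67×10⁻⁸·(6660)⁴·(2.30×10⁹/1.82×10¹²)² = 178.2 W/m².
For an isothermal sphere T⁴ = (1−a)S/(4σ) = 7.855×10⁸ K⁴.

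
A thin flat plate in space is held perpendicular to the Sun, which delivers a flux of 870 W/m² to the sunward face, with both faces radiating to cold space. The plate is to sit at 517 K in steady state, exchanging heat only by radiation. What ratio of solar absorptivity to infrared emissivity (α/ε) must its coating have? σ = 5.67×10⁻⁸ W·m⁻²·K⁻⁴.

α/ε ≈ 9.31

Balance: αS·A = εσ·2A·T⁴ ⇒ α/ε = 2σT⁴/S.
α/ε = 2·5.67×10⁻⁸·(517)⁴/870 = 2·5.67×10⁻⁸·7.144×10¹⁰/870.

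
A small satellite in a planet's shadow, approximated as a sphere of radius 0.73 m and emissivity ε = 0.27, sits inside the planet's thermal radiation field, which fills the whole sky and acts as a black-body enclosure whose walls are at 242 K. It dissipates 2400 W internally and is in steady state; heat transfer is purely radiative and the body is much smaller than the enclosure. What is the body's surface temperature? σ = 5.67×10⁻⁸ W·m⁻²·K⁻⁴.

For a small grey body in a large enclosure, net radiated power = εσA(T⁴ − T_w⁴).
Steady state: P = εσA(T⁴ − T_w⁴) with A = 4πr² = 6.697 m².
T⁴ = P/(εσA) + T_w⁴ = 2400/(0.27·5.67×10⁻⁸·6.697) + (242)⁴
    = 2.341×10¹⁰ + 3.430×10⁹ = 2.684×10¹⁰ K⁴.

T ≈ 405 K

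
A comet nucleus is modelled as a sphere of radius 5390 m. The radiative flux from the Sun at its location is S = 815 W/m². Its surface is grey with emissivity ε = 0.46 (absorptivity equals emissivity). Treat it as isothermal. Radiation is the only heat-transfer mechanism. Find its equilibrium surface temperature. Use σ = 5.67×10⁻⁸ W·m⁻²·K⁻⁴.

At equilibrium, absorbed power = emitted power.
Absorbing cross-section = πr² = 9.127×10⁷ m²; emitting surface = 4πr² = 3.651×10⁸ m² (ratio 4).
εS·A_cross = εσ·A_surf·T⁴  ⇒  T⁴ = S/(4σ)   (ε cancels).
T⁴ = 815/(4·5.67×10⁻⁸) = 3.593×10⁹ K⁴.
T = (3.593×10⁹)^(1/4).

T ≈ 245 K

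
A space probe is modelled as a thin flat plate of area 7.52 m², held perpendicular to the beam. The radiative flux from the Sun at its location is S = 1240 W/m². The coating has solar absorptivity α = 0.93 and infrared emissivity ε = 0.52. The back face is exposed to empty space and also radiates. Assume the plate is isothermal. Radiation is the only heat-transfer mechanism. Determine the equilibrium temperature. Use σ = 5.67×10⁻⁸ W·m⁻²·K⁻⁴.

At equilibrium, absorbed power = emitted power.
Absorbing cross-section = A = 7.520 m²; emitting surface = 2A = 15.04 m² (ratio 2).
αS·A_cross = εσ·A_surf·T⁴  ⇒  T⁴ = αS/(ε·2σ).
T⁴ = 0.930·1240/(0.52·2·5.67×10⁻⁸) = 1.956×10¹⁰ K⁴.
T = (1.956×10¹⁰)^(1/4).

T ≈ 374 K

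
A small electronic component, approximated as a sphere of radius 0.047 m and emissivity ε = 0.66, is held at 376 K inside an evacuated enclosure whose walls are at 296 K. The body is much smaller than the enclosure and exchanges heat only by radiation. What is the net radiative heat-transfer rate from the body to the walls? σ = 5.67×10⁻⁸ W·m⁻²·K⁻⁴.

P_net ≈ 12.8 W

For a small grey body in a large enclosure: P_net = εσA(T_body⁴ − T_wall⁴).
A = 4πr² = 0.02776 m²; T_body⁴ − T_wall⁴ = 1.999×10¹⁰ − 7.677×10⁹ = 1.231×10¹⁰ K⁴.
|P_net| = 0.66·5.67×10⁻⁸·0.02776·1.231×10¹⁰.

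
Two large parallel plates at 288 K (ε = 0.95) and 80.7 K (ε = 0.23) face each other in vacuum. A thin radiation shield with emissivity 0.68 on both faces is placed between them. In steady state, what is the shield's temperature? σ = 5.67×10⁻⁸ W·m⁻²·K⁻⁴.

In steady state the net flux on the hot side equals that on the cold side.
σ(T₁⁴−T_s⁴)/D₁ = σ(T_s⁴−T₂⁴)/D₂, with D₁ = 1/ε₁+1/ε_s−1 = 1.523, D₂ = 1/ε_s+1/ε₂−1 = 4.818.
Solve for T_s⁴: T_s⁴ = (D₂·T₁⁴ + D₁·T₂⁴)/(D₁+D₂) = 5.237×10⁹ K⁴.

T_s ≈ 269 K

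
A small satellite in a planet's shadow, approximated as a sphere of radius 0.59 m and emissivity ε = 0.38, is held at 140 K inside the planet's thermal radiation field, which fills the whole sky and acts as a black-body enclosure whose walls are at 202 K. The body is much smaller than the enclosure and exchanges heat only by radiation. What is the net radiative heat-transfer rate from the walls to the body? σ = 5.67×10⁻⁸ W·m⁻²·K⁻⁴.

P_net ≈ 121 W

For a small grey body in a large enclosure: P_net = εσA(T_body⁴ − T_wall⁴).
A = 4πr² = 4.374 m²; T_body⁴ − T_wall⁴ = 3.842×10⁸ − 1.665×10⁹ = -1.281×10⁹ K⁴.
|P_net| = 0.38·5.67×10⁻⁸·4.374·1.281×10⁹.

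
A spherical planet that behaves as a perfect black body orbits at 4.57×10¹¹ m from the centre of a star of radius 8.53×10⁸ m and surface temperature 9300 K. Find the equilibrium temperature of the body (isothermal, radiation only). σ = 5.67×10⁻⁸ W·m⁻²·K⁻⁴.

The star's surface emits σT_*⁴; at distance d the flux is S = σT_*⁴(R_*/d)².
S = 5.67×10⁻⁸·(9300)⁴·(8.53×10⁸/4.57×10¹¹)² = 1478 W/m².
For an isothermal sphere T⁴ = (1−a)S/(4σ) = 6.515×10⁹ K⁴.

T ≈ 284 K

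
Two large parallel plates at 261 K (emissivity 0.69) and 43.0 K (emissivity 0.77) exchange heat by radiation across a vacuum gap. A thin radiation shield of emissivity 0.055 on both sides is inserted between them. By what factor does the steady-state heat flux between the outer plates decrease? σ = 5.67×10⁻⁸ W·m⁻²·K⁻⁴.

Without shield: q₀ = σΔ(T⁴)/(1/ε₁+1/ε₂−1) with denominator 1.748.
With shield the two gaps are in series; the resistances add: (1/ε₁+1/ε_s−1)+(1/ε_s+1/ε₂−1) = 18.63+18.48 = 37.11.
Heat-flux ratio q₀/q = 37.11/1.748.

factor ≈ 21.2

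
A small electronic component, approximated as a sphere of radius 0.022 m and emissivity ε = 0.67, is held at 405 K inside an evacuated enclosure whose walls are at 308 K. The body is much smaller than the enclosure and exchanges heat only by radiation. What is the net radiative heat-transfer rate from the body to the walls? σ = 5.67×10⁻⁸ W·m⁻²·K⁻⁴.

P_net ≈ 4.14 W

For a small grey body in a large enclosure: P_net = εσA(T_body⁴ − T_wall⁴).
A = 4πr² = 0.006082 m²; T_body⁴ − T_wall⁴ = 2.690×10¹⁰ − 8.999×10⁹ = 1.791×10¹⁰ K⁴.
|P_net| = 0.67·5.67×10⁻⁸·0.006082·1.791×10¹⁰.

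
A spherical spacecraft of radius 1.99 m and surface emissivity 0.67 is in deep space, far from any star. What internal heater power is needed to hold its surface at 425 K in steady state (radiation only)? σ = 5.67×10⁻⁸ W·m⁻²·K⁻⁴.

P = εσ·4πr²·T⁴.
4πr² = 49.76 m²; T⁴ = 3.263×10¹⁰ K⁴.
P = 0.67·5.67×10⁻⁸·49.76·3.263×10¹⁰.

P ≈ 61700 W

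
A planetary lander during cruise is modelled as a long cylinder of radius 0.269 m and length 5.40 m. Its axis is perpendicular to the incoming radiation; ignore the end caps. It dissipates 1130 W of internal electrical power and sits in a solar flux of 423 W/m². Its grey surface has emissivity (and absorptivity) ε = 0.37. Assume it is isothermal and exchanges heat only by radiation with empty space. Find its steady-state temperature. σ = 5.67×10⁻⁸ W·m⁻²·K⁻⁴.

T ≈ 302 K

At steady state, absorbed solar power + internal power = radiated power.
Absorbed: α·S·A_cross = 0.37·423·2.905 = 454.7 W (cross-section 2rL).
Total input = 454.7 + 1130 = 1585 W.
Radiated: εσ·A_surf·T⁴ with A_surf = 2πrL = 9.127 m².
T⁴ = 1585/(0.37·5.67×10⁻⁸·9.127) = 8.276×10⁹ K⁴.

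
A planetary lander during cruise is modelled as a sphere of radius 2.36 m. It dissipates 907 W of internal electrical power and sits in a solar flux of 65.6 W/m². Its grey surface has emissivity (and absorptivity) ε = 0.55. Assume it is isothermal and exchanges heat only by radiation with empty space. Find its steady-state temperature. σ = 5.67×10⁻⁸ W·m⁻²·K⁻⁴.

At steady state, absorbed solar power + internal power = radiated power.
Absorbed: α·S·A_cross = 0.55·65.6·17.50 = 631.3 W (cross-section πr²).
Total input = 631.3 + 907 = 1538 W.
Radiated: εσ·A_surf·T⁴ with A_surf = 4πr² = 69.99 m².
T⁴ = 1538/(0.55·5.67×10⁻⁸·69.99) = 7.048×10⁸ K⁴.

T ≈ 163 K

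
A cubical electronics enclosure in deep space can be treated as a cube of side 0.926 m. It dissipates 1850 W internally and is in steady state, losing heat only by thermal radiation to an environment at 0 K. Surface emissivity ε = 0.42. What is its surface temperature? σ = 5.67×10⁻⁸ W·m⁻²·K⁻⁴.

T ≈ 351 K

Steady state: internal power = radiated power, P = εσA T⁴.
Radiating area A = 6L² = 5.145 m².
T⁴ = P/(εσA) = 1850/(0.42·5.67×10⁻⁸·5.145) = 1.510×10¹⁰ K⁴.
T = (1.510×10¹⁰)^(1/4).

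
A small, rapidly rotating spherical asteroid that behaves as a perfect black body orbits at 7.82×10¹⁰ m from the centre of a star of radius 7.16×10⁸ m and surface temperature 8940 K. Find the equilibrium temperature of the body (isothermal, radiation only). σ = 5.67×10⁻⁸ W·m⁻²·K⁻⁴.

The star's surface emits σT_*⁴; at distance d the flux is S = σT_*⁴(R_*/d)².
S = 5.67×10⁻⁸·(8940)⁴·(7.16×10⁸/7.82×10¹⁰)² = 30360 W/m².
For an isothermal sphere T⁴ = (1−a)S/(4σ) = 1.339×10¹¹ K⁴.

T ≈ 605 K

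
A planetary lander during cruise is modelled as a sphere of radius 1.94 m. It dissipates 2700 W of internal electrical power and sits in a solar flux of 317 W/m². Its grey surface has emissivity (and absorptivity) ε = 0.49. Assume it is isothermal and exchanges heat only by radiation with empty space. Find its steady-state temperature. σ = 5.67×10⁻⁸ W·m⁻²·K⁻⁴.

T ≈ 242 K

At steady state, absorbed solar power + internal power = radiated power.
Absorbed: α·S·A_cross = 0.49·317·11.82 = 1837 W (cross-section πr²).
Total input = 1837 + 2700 = 4537 W.
Radiated: εσ·A_surf·T⁴ with A_surf = 4πr² = 47.29 m².
T⁴ = 4537/(0.49·5.67×10⁻⁸·47.29) = 3.453×10⁹ K⁴.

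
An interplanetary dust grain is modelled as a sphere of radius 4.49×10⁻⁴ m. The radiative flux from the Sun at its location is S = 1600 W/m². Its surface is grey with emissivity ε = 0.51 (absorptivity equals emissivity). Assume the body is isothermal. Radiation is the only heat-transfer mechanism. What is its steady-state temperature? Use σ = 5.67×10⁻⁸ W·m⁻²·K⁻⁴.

T ≈ 290 K

At equilibrium, absorbed power = emitted power.
Absorbing cross-section = πr² = 6.333×10⁻⁷ m²; emitting surface = 4πr² = 2.533×10⁻⁶ m² (ratio 4).
εS·A_cross = εσ·A_surf·T⁴  ⇒  T⁴ = S/(4σ)   (ε cancels).
T⁴ = 1600/(4·5.67×10⁻⁸) = 7.055×10⁹ K⁴.
T = (7.055×10⁹)^(1/4).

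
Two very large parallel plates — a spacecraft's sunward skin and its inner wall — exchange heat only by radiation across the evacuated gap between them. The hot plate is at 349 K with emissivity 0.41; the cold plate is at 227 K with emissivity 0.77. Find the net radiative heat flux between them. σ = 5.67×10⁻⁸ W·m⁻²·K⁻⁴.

q ≈ 252 W/m²

For two infinite grey parallel plates, q = σ(T₁⁴ − T₂⁴)/(1/ε₁ + 1/ε₂ − 1).
T₁⁴ − T₂⁴ = 1.484×10¹⁰ − 2.655×10⁹ = 1.218×10¹⁰ K⁴.
1/ε₁ + 1/ε₂ − 1 = 2.439 + 1.299 − 1 = 2.738.
q = 5.67×10⁻⁸ × 1.218×10¹⁰ / 2.738.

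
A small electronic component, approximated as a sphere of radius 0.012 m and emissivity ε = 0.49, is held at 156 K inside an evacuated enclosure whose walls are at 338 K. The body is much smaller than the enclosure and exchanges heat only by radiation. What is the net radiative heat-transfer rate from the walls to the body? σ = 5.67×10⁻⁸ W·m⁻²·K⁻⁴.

For a small grey body in a large enclosure: P_net = εσA(T_body⁴ − T_wall⁴).
A = 4πr² = 0.001810 m²; T_body⁴ − T_wall⁴ = 5.922×10⁸ − 1.305×10¹⁰ = -1.246×10¹⁰ K⁴.
|P_net| = 0.49·5.67×10⁻⁸·0.001810·1.246×10¹⁰.

P_net ≈ 0.626 W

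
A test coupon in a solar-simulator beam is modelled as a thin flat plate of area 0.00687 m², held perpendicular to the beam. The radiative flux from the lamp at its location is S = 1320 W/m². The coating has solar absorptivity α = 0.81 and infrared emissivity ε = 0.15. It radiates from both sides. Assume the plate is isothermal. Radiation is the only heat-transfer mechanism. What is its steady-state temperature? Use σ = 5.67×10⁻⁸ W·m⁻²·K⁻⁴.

At equilibrium, absorbed power = emitted power.
Absorbing cross-section = A = 0.006870 m²; emitting surface = 2A = 0.01374 m² (ratio 2).
αS·A_cross = εσ·A_surf·T⁴  ⇒  T⁴ = αS/(ε·2σ).
T⁴ = 0.810·1320/(0.15·2·5.67×10⁻⁸) = 6.286×10¹⁰ K⁴.
T = (6.286×10¹⁰)^(1/4).

T ≈ 501 K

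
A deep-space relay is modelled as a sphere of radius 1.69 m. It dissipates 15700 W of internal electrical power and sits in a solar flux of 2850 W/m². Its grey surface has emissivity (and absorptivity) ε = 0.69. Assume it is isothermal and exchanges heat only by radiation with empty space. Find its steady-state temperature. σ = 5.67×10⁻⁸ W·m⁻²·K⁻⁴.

At steady state, absorbed solar power + internal power = radiated power.
Absorbed: α·S·A_cross = 0.69·2850·8.973 = 17640 W (cross-section πr²).
Total input = 17640 + 15700 = 33340 W.
Radiated: εσ·A_surf·T⁴ with A_surf = 4πr² = 35.89 m².
T⁴ = 33340/(0.69·5.67×10⁻⁸·35.89) = 2.375×10¹⁰ K⁴.

T ≈ 393 K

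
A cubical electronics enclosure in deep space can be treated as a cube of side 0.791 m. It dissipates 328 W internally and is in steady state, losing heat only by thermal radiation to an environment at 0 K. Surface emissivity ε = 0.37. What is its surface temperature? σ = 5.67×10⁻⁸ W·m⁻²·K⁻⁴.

T ≈ 254 K

Steady state: internal power = radiated power, P = εσA T⁴.
Radiating area A = 6L² = 3.754 m².
T⁴ = P/(εσA) = 328/(0.37·5.67×10⁻⁸·3.754) = 4.165×10⁹ K⁴.
T = (4.165×10⁹)^(1/4).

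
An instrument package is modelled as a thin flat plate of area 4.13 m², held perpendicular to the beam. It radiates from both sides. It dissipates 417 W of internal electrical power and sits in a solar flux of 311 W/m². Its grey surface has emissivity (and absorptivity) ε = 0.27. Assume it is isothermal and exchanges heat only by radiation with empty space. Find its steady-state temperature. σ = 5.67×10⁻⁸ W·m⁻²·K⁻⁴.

T ≈ 279 K

At steady state, absorbed solar power + internal power = radiated power.
Absorbed: α·S·A_cross = 0.27·311·4.130 = 346.8 W (cross-section A).
Total input = 346.8 + 417 = 763.8 W.
Radiated: εσ·A_surf·T⁴ with A_surf = 2A = 8.260 m².
T⁴ = 763.8/(0.27·5.67×10⁻⁸·8.260) = 6.040×10⁹ K⁴.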